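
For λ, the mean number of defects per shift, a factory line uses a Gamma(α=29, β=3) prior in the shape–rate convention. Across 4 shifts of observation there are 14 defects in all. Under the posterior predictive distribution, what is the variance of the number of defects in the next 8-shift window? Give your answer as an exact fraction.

5160/49

Total count 14 over total exposure 4 shifts.
By Gamma–Poisson conjugacy, the posterior is Gamma(α + Σx, β + Σt) = Gamma(29 + 14, 3 + 4) = Gamma(43, 7).
The posterior predictive for a window of length T is Negative Binomial with variance T·α'·(β'+T)/β'² = 8·43·15/49 = 5160/49.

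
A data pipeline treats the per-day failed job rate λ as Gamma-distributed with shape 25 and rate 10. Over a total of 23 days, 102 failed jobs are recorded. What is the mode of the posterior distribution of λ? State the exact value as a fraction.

Total count 102 over total exposure 23 days.
Conjugate update: add total count to the shape and total exposure to the rate, giving Gamma(127, 33).
Posterior mode = (α'−1)/β' = 126/33 = 42/11.

42/11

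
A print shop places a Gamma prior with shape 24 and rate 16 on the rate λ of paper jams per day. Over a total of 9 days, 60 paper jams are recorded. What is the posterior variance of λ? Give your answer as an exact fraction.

Total count 60 over total exposure 9 days.
Posterior: α' = 24 + 60 = 84, β' = 16 + 9 = 25.
Posterior variance = α'/β'² = 84/625.

84/625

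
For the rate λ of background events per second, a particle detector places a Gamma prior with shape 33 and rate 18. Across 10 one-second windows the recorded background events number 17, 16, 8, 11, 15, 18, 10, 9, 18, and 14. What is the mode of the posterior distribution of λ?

6

Total count: 17 + 16 + 8 + 11 + 15 + 18 + 10 + 9 + 18 + 14 = 136.
Total exposure: 10 seconds.
Posterior: α' = 33 + 136 = 169, β' = 18 + 10 = 28.
Posterior mode = (α'−1)/β' = 168/28 = 6.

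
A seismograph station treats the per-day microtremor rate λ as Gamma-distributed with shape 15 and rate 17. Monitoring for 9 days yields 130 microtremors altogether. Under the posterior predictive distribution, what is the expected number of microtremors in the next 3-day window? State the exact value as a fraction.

Total count 130 over total exposure 9 days.
By Gamma–Poisson conjugacy, the posterior is Gamma(α + Σx, β + Σt) = Gamma(15 + 130, 17 + 9) = Gamma(145, 26).
Predictive mean over a 3-day window = T·E[λ|data] = 3·145/26 = 435/26.

435/26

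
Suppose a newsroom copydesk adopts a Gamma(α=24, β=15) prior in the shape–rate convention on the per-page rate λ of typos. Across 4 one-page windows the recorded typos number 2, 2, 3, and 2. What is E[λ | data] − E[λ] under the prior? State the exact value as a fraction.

Total count: 2 + 2 + 3 + 2 = 9.
Total exposure: 4 pages.
Gamma(α, β) with Poisson data over total exposure Σt gives posterior Gamma(α+Σx, β+Σt) = Gamma(33, 19).
Posterior mean = 33/19 = 33/19; prior mean = 24/15 = 8/5. Difference = 33/19 − 8/5 = 13/95.

13/95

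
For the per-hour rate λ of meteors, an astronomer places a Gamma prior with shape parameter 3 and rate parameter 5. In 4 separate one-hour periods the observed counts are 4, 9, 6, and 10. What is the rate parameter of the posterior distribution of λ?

Total count: 4 + 9 + 6 + 10 = 29.
Total exposure: 4 hours.
Posterior: α' = 3 + 29 = 32, β' = 5 + 4 = 9.

9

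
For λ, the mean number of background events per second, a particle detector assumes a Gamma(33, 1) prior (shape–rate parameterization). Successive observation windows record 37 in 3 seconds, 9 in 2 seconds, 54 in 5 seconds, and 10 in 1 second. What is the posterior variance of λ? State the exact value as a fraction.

Total count: 37 + 9 + 54 + 10 = 110.
Total exposure: 3 + 2 + 5 + 1 = 11 seconds.
Gamma(α, β) with Poisson data over total exposure Σt gives posterior Gamma(α+Σx, β+Σt) = Gamma(143, 12).
Posterior variance = α'/β'² = 143/144.

143/144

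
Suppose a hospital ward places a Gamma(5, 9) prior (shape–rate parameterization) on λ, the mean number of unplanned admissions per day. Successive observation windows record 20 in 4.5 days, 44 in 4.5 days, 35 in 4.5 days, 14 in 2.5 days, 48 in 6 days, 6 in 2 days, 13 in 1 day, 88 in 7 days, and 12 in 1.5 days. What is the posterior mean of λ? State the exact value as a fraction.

Total count: 20 + 44 + 35 + 14 + 48 + 6 + 13 + 88 + 12 = 280.
Total exposure: 4.5 + 4.5 + 4.5 + 2.5 + 6 + 2 + 1 + 7 + 1.5 = 33.5 days.
The Gamma prior is conjugate for the Poisson rate, so λ | data ~ Gamma(5+280, 9+33.5) = Gamma(285, 85/2).
Posterior mean = α'/β' = 285/(85/2) = 114/17.

114/17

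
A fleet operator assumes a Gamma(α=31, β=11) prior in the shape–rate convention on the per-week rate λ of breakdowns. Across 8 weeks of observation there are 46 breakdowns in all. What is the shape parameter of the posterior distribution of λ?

77

Total count 46 over total exposure 8 weeks.
The Gamma prior is conjugate for the Poisson rate, so λ | data ~ Gamma(31+46, 11+8) = Gamma(77, 19).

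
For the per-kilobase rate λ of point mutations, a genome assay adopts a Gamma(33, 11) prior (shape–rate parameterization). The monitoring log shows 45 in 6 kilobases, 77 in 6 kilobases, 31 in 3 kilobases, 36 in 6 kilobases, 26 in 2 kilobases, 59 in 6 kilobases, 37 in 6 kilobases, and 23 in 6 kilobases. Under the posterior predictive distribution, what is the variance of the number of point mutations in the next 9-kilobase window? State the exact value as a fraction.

Total count: 45 + 77 + 31 + 36 + 26 + 59 + 37 + 23 = 334.
Total exposure: 6 + 6 + 3 + 6 + 2 + 6 + 6 + 6 = 41 kilobases.
Posterior: α' = 33 + 334 = 367, β' = 11 + 41 = 52.
The posterior predictive for a window of length T is Negative Binomial with variance T·α'·(β'+T)/β'² = 9·367·61/2704 = 201483/2704.

201483/2704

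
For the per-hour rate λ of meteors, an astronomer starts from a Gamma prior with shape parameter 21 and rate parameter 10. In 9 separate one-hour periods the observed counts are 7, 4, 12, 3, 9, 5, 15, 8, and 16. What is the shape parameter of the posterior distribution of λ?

100

Total count: 7 + 4 + 12 + 3 + 9 + 5 + 15 + 8 + 16 = 79.
Total exposure: 9 hours.
By Gamma–Poisson conjugacy, the posterior is Gamma(α + Σx, β + Σt) = Gamma(21 + 79, 10 + 9) = Gamma(100, 19).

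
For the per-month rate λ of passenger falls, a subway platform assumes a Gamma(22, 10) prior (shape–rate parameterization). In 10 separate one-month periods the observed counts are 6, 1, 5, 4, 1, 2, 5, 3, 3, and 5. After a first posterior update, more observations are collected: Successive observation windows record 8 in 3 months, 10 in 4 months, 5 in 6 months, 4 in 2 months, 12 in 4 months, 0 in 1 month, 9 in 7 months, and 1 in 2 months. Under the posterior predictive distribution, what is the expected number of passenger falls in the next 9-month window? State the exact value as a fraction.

Total count: 6 + 1 + 5 + 4 + 1 + 2 + 5 + 3 + 3 + 5 = 35.
Total exposure: 10 months.
After the first batch: Gamma(22 + 35, 10 + 10) = Gamma(57, 20).
Total count: 8 + 10 + 5 + 4 + 12 + 0 + 9 + 1 = 49.
Total exposure: 3 + 4 + 6 + 2 + 4 + 1 + 7 + 2 = 29 months.
After the second batch: Gamma(57 + 49, 20 + 29) = Gamma(106, 49).
Predictive mean over a 9-month window = T·E[λ|data] = 9·106/49 = 954/49.

954/49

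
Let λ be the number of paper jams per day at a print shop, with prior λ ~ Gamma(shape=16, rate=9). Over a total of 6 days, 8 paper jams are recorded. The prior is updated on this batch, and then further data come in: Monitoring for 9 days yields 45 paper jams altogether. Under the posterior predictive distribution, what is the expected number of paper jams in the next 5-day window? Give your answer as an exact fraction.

115/8

Total count 8 over total exposure 6 days.
After the first batch: Gamma(16 + 8, 9 + 6) = Gamma(24, 15).
Total count 45 over total exposure 9 days.
After the second batch: Gamma(24 + 45, 15 + 9) = Gamma(69, 24).
Predictive mean over a 5-day window = T·E[λ|data] = 5·69/24 = 115/8.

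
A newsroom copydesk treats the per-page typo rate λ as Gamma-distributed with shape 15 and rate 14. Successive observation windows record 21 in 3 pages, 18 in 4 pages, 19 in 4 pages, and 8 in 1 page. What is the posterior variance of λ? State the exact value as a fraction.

81/676

Total count: 21 + 18 + 19 + 8 = 66.
Total exposure: 3 + 4 + 4 + 1 = 12 pages.
Gamma(α, β) with Poisson data over total exposure Σt gives posterior Gamma(α+Σx, β+Σt) = Gamma(81, 26).
Posterior variance = α'/β'² = 81/676.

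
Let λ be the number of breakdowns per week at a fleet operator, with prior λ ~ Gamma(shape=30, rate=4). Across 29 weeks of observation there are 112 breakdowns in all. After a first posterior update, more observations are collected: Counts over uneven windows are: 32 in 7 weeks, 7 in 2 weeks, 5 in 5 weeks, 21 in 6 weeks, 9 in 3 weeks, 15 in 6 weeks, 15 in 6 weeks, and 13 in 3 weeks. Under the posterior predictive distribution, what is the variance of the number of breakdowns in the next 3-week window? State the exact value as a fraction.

57498/5041

Total count 112 over total exposure 29 weeks.
After the first batch: Gamma(30 + 112, 4 + 29) = Gamma(142, 33).
Total count: 32 + 7 + 5 + 21 + 9 + 15 + 15 + 13 = 117.
Total exposure: 7 + 2 + 5 + 6 + 3 + 6 + 6 + 3 = 38 weeks.
After the second batch: Gamma(142 + 117, 33 + 38) = Gamma(259, 71).
The posterior predictive for a window of length T is Negative Binomial with variance T·α'·(β'+T)/β'² = 3·259·74/5041 = 57498/5041.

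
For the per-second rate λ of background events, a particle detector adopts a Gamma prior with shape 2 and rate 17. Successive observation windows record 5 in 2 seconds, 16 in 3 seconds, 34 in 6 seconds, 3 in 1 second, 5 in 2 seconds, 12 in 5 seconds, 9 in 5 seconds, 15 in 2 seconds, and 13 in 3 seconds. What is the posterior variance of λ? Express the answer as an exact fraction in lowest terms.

57/1058

Total count: 5 + 16 + 34 + 3 + 5 + 12 + 9 + 15 + 13 = 112.
Total exposure: 2 + 3 + 6 + 1 + 2 + 5 + 5 + 2 + 3 = 29 seconds.
Posterior: α' = 2 + 112 = 114, β' = 17 + 29 = 46.
Posterior variance = α'/β'² = 114/2116 = 57/1058.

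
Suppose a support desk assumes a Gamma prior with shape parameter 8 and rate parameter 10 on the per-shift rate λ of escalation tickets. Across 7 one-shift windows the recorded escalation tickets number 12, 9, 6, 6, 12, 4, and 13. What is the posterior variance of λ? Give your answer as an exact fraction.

70/289

Total count: 12 + 9 + 6 + 6 + 12 + 4 + 13 = 62.
Total exposure: 7 shifts.
By Gamma–Poisson conjugacy, the posterior is Gamma(α + Σx, β + Σt) = Gamma(8 + 62, 10 + 7) = Gamma(70, 17).
Posterior variance = α'/β'² = 70/289.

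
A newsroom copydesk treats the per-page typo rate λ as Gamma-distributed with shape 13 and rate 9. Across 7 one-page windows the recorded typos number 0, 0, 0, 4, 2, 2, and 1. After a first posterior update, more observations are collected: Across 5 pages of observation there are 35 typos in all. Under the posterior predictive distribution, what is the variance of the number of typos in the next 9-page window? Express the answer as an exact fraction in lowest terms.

1710/49

Total count: 0 + 0 + 0 + 4 + 2 + 2 + 1 = 9.
Total exposure: 7 pages.
After the first batch: Gamma(13 + 9, 9 + 7) = Gamma(22, 16).
Total count 35 over total exposure 5 pages.
After the second batch: Gamma(22 + 35, 16 + 5) = Gamma(57, 21).
The posterior predictive for a window of length T is Negative Binomial with variance T·α'·(β'+T)/β'² = 9·57·30/441 = 1710/49.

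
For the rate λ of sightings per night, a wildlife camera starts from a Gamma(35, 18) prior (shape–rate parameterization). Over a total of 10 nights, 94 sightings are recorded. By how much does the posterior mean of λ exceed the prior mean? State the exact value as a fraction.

671/252

Total count 94 over total exposure 10 nights.
Posterior: α' = 35 + 94 = 129, β' = 18 + 10 = 28.
Posterior mean = 129/28 = 129/28; prior mean = 35/18 = 35/18. Difference = 129/28 − 35/18 = 671/252.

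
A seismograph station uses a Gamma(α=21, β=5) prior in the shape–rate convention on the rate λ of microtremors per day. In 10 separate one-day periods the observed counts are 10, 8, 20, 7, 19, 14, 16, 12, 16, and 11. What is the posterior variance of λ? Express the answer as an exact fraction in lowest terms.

Total count: 10 + 8 + 20 + 7 + 19 + 14 + 16 + 12 + 16 + 11 = 133.
Total exposure: 10 days.
By Gamma–Poisson conjugacy, the posterior is Gamma(α + Σx, β + Σt) = Gamma(21 + 133, 5 + 10) = Gamma(154, 15).
Posterior variance = α'/β'² = 154/225.

154/225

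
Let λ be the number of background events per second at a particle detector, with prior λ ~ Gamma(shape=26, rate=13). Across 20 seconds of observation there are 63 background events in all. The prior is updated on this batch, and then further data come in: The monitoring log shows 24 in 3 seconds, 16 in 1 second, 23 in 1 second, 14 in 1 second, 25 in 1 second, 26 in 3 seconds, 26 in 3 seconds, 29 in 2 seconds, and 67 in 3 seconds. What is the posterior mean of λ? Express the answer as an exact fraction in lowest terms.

Total count 63 over total exposure 20 seconds.
After the first batch: Gamma(26 + 63, 13 + 20) = Gamma(89, 33).
Total count: 24 + 16 + 23 + 14 + 25 + 26 + 26 + 29 + 67 = 250.
Total exposure: 3 + 1 + 1 + 1 + 1 + 3 + 3 + 2 + 3 = 18 seconds.
After the second batch: Gamma(89 + 250, 33 + 18) = Gamma(339, 51).
Posterior mean = α'/β' = 339/51 = 113/17.

113/17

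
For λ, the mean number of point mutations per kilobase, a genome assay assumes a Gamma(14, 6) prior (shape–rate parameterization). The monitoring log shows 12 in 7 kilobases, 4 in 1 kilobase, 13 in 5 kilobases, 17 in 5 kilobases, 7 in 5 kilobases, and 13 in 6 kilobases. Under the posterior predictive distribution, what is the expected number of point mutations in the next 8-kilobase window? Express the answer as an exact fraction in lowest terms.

Total count: 12 + 4 + 13 + 17 + 7 + 13 = 66.
Total exposure: 7 + 1 + 5 + 5 + 5 + 6 = 29 kilobases.
Conjugate update: add total count to the shape and total exposure to the rate, giving Gamma(80, 35).
Predictive mean over an 8-kilobase window = T·E[λ|data] = 8·80/35 = 128/7.

128/7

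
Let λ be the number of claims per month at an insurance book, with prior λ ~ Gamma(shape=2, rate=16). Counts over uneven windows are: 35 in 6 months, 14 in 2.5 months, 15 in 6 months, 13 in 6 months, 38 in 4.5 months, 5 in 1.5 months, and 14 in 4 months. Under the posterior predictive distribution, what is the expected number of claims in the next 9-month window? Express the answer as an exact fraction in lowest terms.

Total count: 35 + 14 + 15 + 13 + 38 + 5 + 14 = 134.
Total exposure: 6 + 2.5 + 6 + 6 + 4.5 + 1.5 + 4 = 30.5 months.
Gamma(α, β) with Poisson data over total exposure Σt gives posterior Gamma(α+Σx, β+Σt) = Gamma(136, 93/2).
Predictive mean over a 9-month window = T·E[λ|data] = 9·136/(93/2) = 816/31.

816/31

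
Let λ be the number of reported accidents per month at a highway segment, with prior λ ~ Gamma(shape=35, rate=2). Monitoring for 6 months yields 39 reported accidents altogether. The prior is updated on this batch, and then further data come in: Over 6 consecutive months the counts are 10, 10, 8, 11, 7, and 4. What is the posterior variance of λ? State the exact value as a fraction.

Total count 39 over total exposure 6 months.
After the first batch: Gamma(35 + 39, 2 + 6) = Gamma(74, 8).
Total count: 10 + 10 + 8 + 11 + 7 + 4 = 50.
Total exposure: 6 months.
After the second batch: Gamma(74 + 50, 8 + 6) = Gamma(124, 14).
Posterior variance = α'/β'² = 124/196 = 31/49.

31/49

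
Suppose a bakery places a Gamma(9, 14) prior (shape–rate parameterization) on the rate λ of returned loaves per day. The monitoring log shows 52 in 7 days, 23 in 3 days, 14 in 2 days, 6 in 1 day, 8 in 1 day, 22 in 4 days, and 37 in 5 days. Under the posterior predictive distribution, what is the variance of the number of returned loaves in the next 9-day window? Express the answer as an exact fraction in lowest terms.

70794/1369

Total count: 52 + 23 + 14 + 6 + 8 + 22 + 37 = 162.
Total exposure: 7 + 3 + 2 + 1 + 1 + 4 + 5 = 23 days.
The Gamma prior is conjugate for the Poisson rate, so λ | data ~ Gamma(9+162, 14+23) = Gamma(171, 37).
The posterior predictive for a window of length T is Negative Binomial with variance T·α'·(β'+T)/β'² = 9·171·46/1369 = 70794/1369.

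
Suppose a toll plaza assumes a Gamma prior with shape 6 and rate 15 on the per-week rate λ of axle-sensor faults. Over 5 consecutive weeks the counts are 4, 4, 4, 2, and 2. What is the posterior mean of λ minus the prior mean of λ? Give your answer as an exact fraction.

7/10

Total count: 4 + 4 + 4 + 2 + 2 = 16.
Total exposure: 5 weeks.
Posterior: α' = 6 + 16 = 22, β' = 15 + 5 = 20.
Posterior mean = 22/20 = 11/10; prior mean = 6/15 = 2/5. Difference = 11/10 − 2/5 = 7/10.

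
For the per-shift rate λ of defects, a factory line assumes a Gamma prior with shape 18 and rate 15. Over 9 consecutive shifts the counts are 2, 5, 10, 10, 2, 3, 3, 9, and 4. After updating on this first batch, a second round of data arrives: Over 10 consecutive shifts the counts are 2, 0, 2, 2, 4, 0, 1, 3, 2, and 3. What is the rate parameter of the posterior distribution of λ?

34

Total count: 2 + 5 + 10 + 10 + 2 + 3 + 3 + 9 + 4 = 48.
Total exposure: 9 shifts.
After the first batch: Gamma(18 + 48, 15 + 9) = Gamma(66, 24).
Total count: 2 + 0 + 2 + 2 + 4 + 0 + 1 + 3 + 2 + 3 = 19.
Total exposure: 10 shifts.
After the second batch: Gamma(66 + 19, 24 + 10) = Gamma(85, 34).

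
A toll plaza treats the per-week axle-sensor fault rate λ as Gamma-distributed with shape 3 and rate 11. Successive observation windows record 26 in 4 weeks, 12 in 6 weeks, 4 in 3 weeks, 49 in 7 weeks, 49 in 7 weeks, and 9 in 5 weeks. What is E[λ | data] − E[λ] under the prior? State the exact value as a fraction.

Total count: 26 + 12 + 4 + 49 + 49 + 9 = 149.
Total exposure: 4 + 6 + 3 + 7 + 7 + 5 = 32 weeks.
The Gamma prior is conjugate for the Poisson rate, so λ | data ~ Gamma(3+149, 11+32) = Gamma(152, 43).
Posterior mean = 152/43 = 152/43; prior mean = 3/11 = 3/11. Difference = 152/43 − 3/11 = 1543/473.

1543/473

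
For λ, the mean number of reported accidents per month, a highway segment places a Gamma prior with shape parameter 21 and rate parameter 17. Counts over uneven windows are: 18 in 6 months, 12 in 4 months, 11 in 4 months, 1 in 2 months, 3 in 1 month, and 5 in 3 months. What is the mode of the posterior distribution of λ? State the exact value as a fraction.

70/37

Total count: 18 + 12 + 11 + 1 + 3 + 5 = 50.
Total exposure: 6 + 4 + 4 + 2 + 1 + 3 = 20 months.
The Gamma prior is conjugate for the Poisson rate, so λ | data ~ Gamma(21+50, 17+20) = Gamma(71, 37).
Posterior mode = (α'−1)/β' = 70/37.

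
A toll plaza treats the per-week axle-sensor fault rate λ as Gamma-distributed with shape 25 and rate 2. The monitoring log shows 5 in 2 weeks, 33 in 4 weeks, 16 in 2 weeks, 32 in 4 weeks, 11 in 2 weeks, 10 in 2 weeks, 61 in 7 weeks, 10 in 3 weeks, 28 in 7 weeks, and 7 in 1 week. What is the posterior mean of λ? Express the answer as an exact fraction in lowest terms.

119/18

Total count: 5 + 33 + 16 + 32 + 11 + 10 + 61 + 10 + 28 + 7 = 213.
Total exposure: 2 + 4 + 2 + 4 + 2 + 2 + 7 + 3 + 7 + 1 = 34 weeks.
By Gamma–Poisson conjugacy, the posterior is Gamma(α + Σx, β + Σt) = Gamma(25 + 213, 2 + 34) = Gamma(238, 36).
Posterior mean = α'/β' = 238/36 = 119/18.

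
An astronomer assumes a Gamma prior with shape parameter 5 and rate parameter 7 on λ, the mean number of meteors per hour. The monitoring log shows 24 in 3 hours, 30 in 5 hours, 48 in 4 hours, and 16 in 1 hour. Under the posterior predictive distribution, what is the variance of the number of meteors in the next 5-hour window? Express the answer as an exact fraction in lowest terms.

Total count: 24 + 30 + 48 + 16 = 118.
Total exposure: 3 + 5 + 4 + 1 = 13 hours.
Posterior: α' = 5 + 118 = 123, β' = 7 + 13 = 20.
The posterior predictive for a window of length T is Negative Binomial with variance T·α'·(β'+T)/β'² = 5·123·25/400 = 615/16.

615/16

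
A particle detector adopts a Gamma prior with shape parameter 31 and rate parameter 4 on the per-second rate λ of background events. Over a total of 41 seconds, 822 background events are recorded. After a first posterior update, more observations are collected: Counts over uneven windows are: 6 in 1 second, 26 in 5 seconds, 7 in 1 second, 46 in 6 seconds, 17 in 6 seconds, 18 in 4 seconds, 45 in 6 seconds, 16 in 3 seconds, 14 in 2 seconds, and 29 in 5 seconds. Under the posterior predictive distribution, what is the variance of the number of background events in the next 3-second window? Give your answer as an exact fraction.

31233/784

Total count 822 over total exposure 41 seconds.
After the first batch: Gamma(31 + 822, 4 + 41) = Gamma(853, 45).
Total count: 6 + 26 + 7 + 46 + 17 + 18 + 45 + 16 + 14 + 29 = 224.
Total exposure: 1 + 5 + 1 + 6 + 6 + 4 + 6 + 3 + 2 + 5 = 39 seconds.
After the second batch: Gamma(853 + 224, 45 + 39) = Gamma(1077, 84).
The posterior predictive for a window of length T is Negative Binomial with variance T·α'·(β'+T)/β'² = 3·1077·87/7056 = 31233/784.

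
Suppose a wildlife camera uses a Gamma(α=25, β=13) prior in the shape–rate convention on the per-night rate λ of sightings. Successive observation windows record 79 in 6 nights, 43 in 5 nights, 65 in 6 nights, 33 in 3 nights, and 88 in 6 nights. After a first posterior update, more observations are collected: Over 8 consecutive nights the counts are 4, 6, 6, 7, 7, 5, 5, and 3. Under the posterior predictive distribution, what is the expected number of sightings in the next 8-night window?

Total count: 79 + 43 + 65 + 33 + 88 = 308.
Total exposure: 6 + 5 + 6 + 3 + 6 = 26 nights.
After the first batch: Gamma(25 + 308, 13 + 26) = Gamma(333, 39).
Total count: 4 + 6 + 6 + 7 + 7 + 5 + 5 + 3 = 43.
Total exposure: 8 nights.
After the second batch: Gamma(333 + 43, 39 + 8) = Gamma(376, 47).
Predictive mean over an 8-night window = T·E[λ|data] = 8·376/47 = 64.

64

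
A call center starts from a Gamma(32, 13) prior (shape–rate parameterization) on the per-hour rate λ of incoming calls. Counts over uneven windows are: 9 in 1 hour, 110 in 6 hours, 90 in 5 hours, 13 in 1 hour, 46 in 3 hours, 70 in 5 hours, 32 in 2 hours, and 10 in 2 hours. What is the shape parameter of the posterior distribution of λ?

Total count: 9 + 110 + 90 + 13 + 46 + 70 + 32 + 10 = 380.
Total exposure: 1 + 6 + 5 + 1 + 3 + 5 + 2 + 2 = 25 hours.
Conjugate update: add total count to the shape and total exposure to the rate, giving Gamma(412, 38).

412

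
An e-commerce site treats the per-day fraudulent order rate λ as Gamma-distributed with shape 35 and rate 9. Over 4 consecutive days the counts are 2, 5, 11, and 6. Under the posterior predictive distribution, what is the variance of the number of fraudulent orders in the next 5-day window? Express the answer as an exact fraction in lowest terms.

5310/169

Total count: 2 + 5 + 11 + 6 = 24.
Total exposure: 4 days.
By Gamma–Poisson conjugacy, the posterior is Gamma(α + Σx, β + Σt) = Gamma(35 + 24, 9 + 4) = Gamma(59, 13).
The posterior predictive for a window of length T is Negative Binomial with variance T·α'·(β'+T)/β'² = 5·59·18/169 = 5310/169.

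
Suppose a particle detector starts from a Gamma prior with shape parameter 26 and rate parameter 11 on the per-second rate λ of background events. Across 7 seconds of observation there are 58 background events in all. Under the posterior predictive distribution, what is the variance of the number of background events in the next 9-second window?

Total count 58 over total exposure 7 seconds.
Conjugate update: add total count to the shape and total exposure to the rate, giving Gamma(84, 18).
The posterior predictive for a window of length T is Negative Binomial with variance T·α'·(β'+T)/β'² = 9·84·27/324 = 63.

63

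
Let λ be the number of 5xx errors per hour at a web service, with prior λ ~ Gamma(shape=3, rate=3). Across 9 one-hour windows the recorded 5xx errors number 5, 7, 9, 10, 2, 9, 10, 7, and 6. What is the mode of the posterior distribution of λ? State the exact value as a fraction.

Total count: 5 + 7 + 9 + 10 + 2 + 9 + 10 + 7 + 6 = 65.
Total exposure: 9 hours.
Conjugate update: add total count to the shape and total exposure to the rate, giving Gamma(68, 12).
Posterior mode = (α'−1)/β' = 67/12.

67/12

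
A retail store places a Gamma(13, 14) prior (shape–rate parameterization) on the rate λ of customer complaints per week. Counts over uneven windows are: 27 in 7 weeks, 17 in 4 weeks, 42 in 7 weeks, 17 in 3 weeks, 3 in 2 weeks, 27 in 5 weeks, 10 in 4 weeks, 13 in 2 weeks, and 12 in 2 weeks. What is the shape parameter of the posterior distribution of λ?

Total count: 27 + 17 + 42 + 17 + 3 + 27 + 10 + 13 + 12 = 168.
Total exposure: 7 + 4 + 7 + 3 + 2 + 5 + 4 + 2 + 2 = 36 weeks.
By Gamma–Poisson conjugacy, the posterior is Gamma(α + Σx, β + Σt) = Gamma(13 + 168, 14 + 36) = Gamma(181, 50).

181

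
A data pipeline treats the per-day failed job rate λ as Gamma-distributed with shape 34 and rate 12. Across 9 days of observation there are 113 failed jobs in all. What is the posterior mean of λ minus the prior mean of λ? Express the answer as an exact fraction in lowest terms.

25/6

Total count 113 over total exposure 9 days.
Posterior: α' = 34 + 113 = 147, β' = 12 + 9 = 21.
Posterior mean = 147/21 = 7; prior mean = 34/12 = 17/6. Difference = 7 − 17/6 = 25/6.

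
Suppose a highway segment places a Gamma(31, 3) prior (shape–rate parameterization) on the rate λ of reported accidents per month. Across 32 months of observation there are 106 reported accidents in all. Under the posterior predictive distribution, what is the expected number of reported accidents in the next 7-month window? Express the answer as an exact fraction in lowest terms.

137/5

Total count 106 over total exposure 32 months.
The Gamma prior is conjugate for the Poisson rate, so λ | data ~ Gamma(31+106, 3+32) = Gamma(137, 35).
Predictive mean over a 7-month window = T·E[λ|data] = 7·137/35 = 137/5.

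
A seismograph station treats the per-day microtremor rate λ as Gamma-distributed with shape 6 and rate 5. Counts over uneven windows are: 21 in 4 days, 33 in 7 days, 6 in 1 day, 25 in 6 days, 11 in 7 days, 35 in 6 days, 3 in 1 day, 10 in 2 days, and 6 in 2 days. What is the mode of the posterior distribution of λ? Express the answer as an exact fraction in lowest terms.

Total count: 21 + 33 + 6 + 25 + 11 + 35 + 3 + 10 + 6 = 150.
Total exposure: 4 + 7 + 1 + 6 + 7 + 6 + 1 + 2 + 2 = 36 days.
Conjugate update: add total count to the shape and total exposure to the rate, giving Gamma(156, 41).
Posterior mode = (α'−1)/β' = 155/41.

155/41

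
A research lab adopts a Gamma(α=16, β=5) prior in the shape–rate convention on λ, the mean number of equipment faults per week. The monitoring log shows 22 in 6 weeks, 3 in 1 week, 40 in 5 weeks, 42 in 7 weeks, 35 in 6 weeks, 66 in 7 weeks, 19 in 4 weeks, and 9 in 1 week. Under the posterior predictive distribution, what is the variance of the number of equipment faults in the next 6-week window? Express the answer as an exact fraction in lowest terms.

Total count: 22 + 3 + 40 + 42 + 35 + 66 + 19 + 9 = 236.
Total exposure: 6 + 1 + 5 + 7 + 6 + 7 + 4 + 1 = 37 weeks.
The Gamma prior is conjugate for the Poisson rate, so λ | data ~ Gamma(16+236, 5+37) = Gamma(252, 42).
The posterior predictive for a window of length T is Negative Binomial with variance T·α'·(β'+T)/β'² = 6·252·48/1764 = 288/7.

288/7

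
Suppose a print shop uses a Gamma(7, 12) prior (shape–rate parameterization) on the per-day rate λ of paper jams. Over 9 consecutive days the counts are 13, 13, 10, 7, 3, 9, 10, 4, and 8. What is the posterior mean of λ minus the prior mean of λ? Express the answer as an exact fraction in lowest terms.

41/12

Total count: 13 + 13 + 10 + 7 + 3 + 9 + 10 + 4 + 8 = 77.
Total exposure: 9 days.
The Gamma prior is conjugate for the Poisson rate, so λ | data ~ Gamma(7+77, 12+9) = Gamma(84, 21).
Posterior mean = 84/21 = 4; prior mean = 7/12 = 7/12. Difference = 4 − 7/12 = 41/12.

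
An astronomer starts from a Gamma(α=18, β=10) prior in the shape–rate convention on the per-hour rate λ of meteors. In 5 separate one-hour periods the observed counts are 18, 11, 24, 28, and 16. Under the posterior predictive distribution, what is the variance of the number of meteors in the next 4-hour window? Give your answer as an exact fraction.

1748/45

Total count: 18 + 11 + 24 + 28 + 16 = 97.
Total exposure: 5 hours.
Conjugate update: add total count to the shape and total exposure to the rate, giving Gamma(115, 15).
The posterior predictive for a window of length T is Negative Binomial with variance T·α'·(β'+T)/β'² = 4·115·19/225 = 1748/45.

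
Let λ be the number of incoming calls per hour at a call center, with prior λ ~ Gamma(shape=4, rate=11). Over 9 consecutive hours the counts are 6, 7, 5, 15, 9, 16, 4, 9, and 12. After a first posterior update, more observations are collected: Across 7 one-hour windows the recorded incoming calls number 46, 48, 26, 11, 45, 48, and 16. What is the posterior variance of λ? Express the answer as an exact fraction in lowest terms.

Total count: 6 + 7 + 5 + 15 + 9 + 16 + 4 + 9 + 12 = 83.
Total exposure: 9 hours.
After the first batch: Gamma(4 + 83, 11 + 9) = Gamma(87, 20).
Total count: 46 + 48 + 26 + 11 + 45 + 48 + 16 = 240.
Total exposure: 7 hours.
After the second batch: Gamma(87 + 240, 20 + 7) = Gamma(327, 27).
Posterior variance = α'/β'² = 327/729 = 109/243.

109/243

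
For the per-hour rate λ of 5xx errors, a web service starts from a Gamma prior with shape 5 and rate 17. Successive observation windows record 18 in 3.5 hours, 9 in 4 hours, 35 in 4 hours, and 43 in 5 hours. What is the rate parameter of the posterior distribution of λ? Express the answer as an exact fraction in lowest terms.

Total count: 18 + 9 + 35 + 43 = 105.
Total exposure: 3.5 + 4 + 4 + 5 = 16.5 hours.
The Gamma prior is conjugate for the Poisson rate, so λ | data ~ Gamma(5+105, 17+16.5) = Gamma(110, 67/2).

67/2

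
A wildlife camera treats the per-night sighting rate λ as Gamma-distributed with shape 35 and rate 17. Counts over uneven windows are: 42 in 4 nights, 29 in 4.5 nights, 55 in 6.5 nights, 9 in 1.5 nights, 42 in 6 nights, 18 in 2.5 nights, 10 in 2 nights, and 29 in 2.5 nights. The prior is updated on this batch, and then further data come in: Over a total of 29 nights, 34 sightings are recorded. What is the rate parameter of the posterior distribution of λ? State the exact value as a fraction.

Total count: 42 + 29 + 55 + 9 + 42 + 18 + 10 + 29 = 234.
Total exposure: 4 + 4.5 + 6.5 + 1.5 + 6 + 2.5 + 2 + 2.5 = 29.5 nights.
After the first batch: Gamma(35 + 234, 17 + 29.5) = Gamma(269, 93/2).
Total count 34 over total exposure 29 nights.
After the second batch: Gamma(269 + 34, 93/2 + 29) = Gamma(303, 151/2).

151/2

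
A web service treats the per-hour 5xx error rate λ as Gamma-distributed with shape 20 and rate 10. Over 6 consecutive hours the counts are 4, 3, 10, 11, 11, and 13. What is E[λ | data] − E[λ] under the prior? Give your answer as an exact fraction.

Total count: 4 + 3 + 10 + 11 + 11 + 13 = 52.
Total exposure: 6 hours.
Gamma(α, β) with Poisson data over total exposure Σt gives posterior Gamma(α+Σx, β+Σt) = Gamma(72, 16).
Posterior mean = 72/16 = 9/2; prior mean = 20/10 = 2. Difference = 9/2 − 2 = 5/2.

5/2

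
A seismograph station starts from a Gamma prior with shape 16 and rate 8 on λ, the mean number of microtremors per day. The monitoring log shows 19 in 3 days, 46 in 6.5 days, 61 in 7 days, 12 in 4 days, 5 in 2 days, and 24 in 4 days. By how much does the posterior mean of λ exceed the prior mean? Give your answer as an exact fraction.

76/23

Total count: 19 + 46 + 61 + 12 + 5 + 24 = 167.
Total exposure: 3 + 6.5 + 7 + 4 + 2 + 4 = 26.5 days.
Posterior: α' = 16 + 167 = 183, β' = 8 + 26.5 = 69/2.
Posterior mean = 183/(69/2) = 122/23; prior mean = 16/8 = 2. Difference = 122/23 − 2 = 76/23.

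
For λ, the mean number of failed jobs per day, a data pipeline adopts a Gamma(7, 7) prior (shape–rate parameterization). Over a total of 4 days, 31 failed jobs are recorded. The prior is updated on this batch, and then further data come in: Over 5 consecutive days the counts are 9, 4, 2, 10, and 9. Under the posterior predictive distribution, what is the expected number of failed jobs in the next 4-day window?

Total count 31 over total exposure 4 days.
After the first batch: Gamma(7 + 31, 7 + 4) = Gamma(38, 11).
Total count: 9 + 4 + 2 + 10 + 9 = 34.
Total exposure: 5 days.
After the second batch: Gamma(38 + 34, 11 + 5) = Gamma(72, 16).
Predictive mean over a 4-day window = T·E[λ|data] = 4·72/16 = 18.

18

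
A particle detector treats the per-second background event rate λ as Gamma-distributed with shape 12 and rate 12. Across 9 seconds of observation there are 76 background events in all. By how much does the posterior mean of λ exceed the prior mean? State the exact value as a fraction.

67/21

Total count 76 over total exposure 9 seconds.
Posterior: α' = 12 + 76 = 88, β' = 12 + 9 = 21.
Posterior mean = 88/21 = 88/21; prior mean = 12/12 = 1. Difference = 88/21 − 1 = 67/21.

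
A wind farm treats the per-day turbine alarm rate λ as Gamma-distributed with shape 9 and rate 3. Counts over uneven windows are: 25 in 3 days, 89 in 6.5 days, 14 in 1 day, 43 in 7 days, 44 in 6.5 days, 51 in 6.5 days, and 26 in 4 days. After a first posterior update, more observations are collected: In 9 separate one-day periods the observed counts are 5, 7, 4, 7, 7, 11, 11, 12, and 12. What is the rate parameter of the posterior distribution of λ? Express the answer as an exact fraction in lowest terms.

93/2

Total count: 25 + 89 + 14 + 43 + 44 + 51 + 26 = 292.
Total exposure: 3 + 6.5 + 1 + 7 + 6.5 + 6.5 + 4 = 34.5 days.
After the first batch: Gamma(9 + 292, 3 + 34.5) = Gamma(301, 75/2).
Total count: 5 + 7 + 4 + 7 + 7 + 11 + 11 + 12 + 12 = 76.
Total exposure: 9 days.
After the second batch: Gamma(301 + 76, 75/2 + 9) = Gamma(377, 93/2).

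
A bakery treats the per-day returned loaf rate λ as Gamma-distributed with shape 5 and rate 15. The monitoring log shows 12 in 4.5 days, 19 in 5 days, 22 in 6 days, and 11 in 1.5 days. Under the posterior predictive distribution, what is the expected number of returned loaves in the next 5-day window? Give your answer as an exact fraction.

345/32

Total count: 12 + 19 + 22 + 11 = 64.
Total exposure: 4.5 + 5 + 6 + 1.5 = 17 days.
Conjugate update: add total count to the shape and total exposure to the rate, giving Gamma(69, 32).
Predictive mean over a 5-day window = T·E[λ|data] = 5·69/32 = 345/32.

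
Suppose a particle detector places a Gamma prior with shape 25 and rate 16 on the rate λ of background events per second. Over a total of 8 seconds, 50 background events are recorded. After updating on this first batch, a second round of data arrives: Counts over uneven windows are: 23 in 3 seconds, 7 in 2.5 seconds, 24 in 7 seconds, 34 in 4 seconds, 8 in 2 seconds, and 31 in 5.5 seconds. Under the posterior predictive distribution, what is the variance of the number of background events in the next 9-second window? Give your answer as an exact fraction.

Total count 50 over total exposure 8 seconds.
After the first batch: Gamma(25 + 50, 16 + 8) = Gamma(75, 24).
Total count: 23 + 7 + 24 + 34 + 8 + 31 = 127.
Total exposure: 3 + 2.5 + 7 + 4 + 2 + 5.5 = 24 seconds.
After the second batch: Gamma(75 + 127, 24 + 24) = Gamma(202, 48).
The posterior predictive for a window of length T is Negative Binomial with variance T·α'·(β'+T)/β'² = 9·202·57/2304 = 5757/128.

5757/128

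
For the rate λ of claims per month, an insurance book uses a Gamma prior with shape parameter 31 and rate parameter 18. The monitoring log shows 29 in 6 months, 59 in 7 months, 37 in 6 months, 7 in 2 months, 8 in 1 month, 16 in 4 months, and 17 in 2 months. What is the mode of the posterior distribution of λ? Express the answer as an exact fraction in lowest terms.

203/46

Total count: 29 + 59 + 37 + 7 + 8 + 16 + 17 = 173.
Total exposure: 6 + 7 + 6 + 2 + 1 + 4 + 2 = 28 months.
Conjugate update: add total count to the shape and total exposure to the rate, giving Gamma(204, 46).
Posterior mode = (α'−1)/β' = 203/46.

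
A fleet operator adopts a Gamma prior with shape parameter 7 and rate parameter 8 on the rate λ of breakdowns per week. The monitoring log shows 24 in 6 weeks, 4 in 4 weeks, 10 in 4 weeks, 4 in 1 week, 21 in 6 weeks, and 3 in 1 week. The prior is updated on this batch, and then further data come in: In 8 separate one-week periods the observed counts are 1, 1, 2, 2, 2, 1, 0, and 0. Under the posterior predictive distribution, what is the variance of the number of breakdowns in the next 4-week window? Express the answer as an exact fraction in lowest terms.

Total count: 24 + 4 + 10 + 4 + 21 + 3 = 66.
Total exposure: 6 + 4 + 4 + 1 + 6 + 1 = 22 weeks.
After the first batch: Gamma(7 + 66, 8 + 22) = Gamma(73, 30).
Total count: 1 + 1 + 2 + 2 + 2 + 1 + 0 + 0 = 9.
Total exposure: 8 weeks.
After the second batch: Gamma(73 + 9, 30 + 8) = Gamma(82, 38).
The posterior predictive for a window of length T is Negative Binomial with variance T·α'·(β'+T)/β'² = 4·82·42/1444 = 3444/361.

3444/361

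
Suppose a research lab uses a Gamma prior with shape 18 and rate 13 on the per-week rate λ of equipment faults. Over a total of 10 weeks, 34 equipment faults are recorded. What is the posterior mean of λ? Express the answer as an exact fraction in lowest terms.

52/23

Total count 34 over total exposure 10 weeks.
Posterior: α' = 18 + 34 = 52, β' = 13 + 10 = 23.
Posterior mean = α'/β' = 52/23.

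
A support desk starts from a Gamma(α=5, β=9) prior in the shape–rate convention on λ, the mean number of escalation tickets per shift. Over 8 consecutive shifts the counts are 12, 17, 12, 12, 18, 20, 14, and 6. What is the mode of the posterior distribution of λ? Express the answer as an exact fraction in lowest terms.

Total count: 12 + 17 + 12 + 12 + 18 + 20 + 14 + 6 = 111.
Total exposure: 8 shifts.
Gamma(α, β) with Poisson data over total exposure Σt gives posterior Gamma(α+Σx, β+Σt) = Gamma(116, 17).
Posterior mode = (α'−1)/β' = 115/17.

115/17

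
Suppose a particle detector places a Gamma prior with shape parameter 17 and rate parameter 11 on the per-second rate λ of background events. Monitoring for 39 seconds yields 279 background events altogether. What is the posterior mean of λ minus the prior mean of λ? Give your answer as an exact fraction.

Total count 279 over total exposure 39 seconds.
The Gamma prior is conjugate for the Poisson rate, so λ | data ~ Gamma(17+279, 11+39) = Gamma(296, 50).
Posterior mean = 296/50 = 148/25; prior mean = 17/11 = 17/11. Difference = 148/25 − 17/11 = 1203/275.

1203/275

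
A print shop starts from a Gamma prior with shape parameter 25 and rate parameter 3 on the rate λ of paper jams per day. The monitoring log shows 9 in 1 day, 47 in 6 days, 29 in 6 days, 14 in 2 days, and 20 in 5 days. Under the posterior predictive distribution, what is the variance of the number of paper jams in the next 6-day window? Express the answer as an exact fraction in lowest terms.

25056/529

Total count: 9 + 47 + 29 + 14 + 20 = 119.
Total exposure: 1 + 6 + 6 + 2 + 5 = 20 days.
By Gamma–Poisson conjugacy, the posterior is Gamma(α + Σx, β + Σt) = Gamma(25 + 119, 3 + 20) = Gamma(144, 23).
The posterior predictive for a window of length T is Negative Binomial with variance T·α'·(β'+T)/β'² = 6·144·29/529 = 25056/529.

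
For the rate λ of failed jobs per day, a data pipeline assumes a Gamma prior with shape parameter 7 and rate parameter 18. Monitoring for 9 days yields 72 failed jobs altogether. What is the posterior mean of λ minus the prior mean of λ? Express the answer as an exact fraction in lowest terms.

Total count 72 over total exposure 9 days.
The Gamma prior is conjugate for the Poisson rate, so λ | data ~ Gamma(7+72, 18+9) = Gamma(79, 27).
Posterior mean = 79/27 = 79/27; prior mean = 7/18 = 7/18. Difference = 79/27 − 7/18 = 137/54.

137/54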